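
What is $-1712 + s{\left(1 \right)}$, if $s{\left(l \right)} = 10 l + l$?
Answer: $-1701$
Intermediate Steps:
$s{\left(l \right)} = 11 l$
$-1712 + s{\left(1 \right)} = -1712 + 11 \cdot 1 = -1712 + 11 = -1701$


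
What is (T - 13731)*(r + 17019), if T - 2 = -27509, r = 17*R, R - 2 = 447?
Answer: -1016599176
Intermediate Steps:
R = 449 (R = 2 + 447 = 449)
r = 7633 (r = 17*449 = 7633)
T = -27507 (T = 2 - 27509 = -27507)
(T - 13731)*(r + 17019) = (-27507 - 13731)*(7633 + 17019) = -41238*24652 = -1016599176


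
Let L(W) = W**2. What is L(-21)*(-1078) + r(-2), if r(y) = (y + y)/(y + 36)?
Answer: -8081768/17 ≈ -4.7540e+5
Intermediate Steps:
r(y) = 2*y/(36 + y) (r(y) = (2*y)/(36 + y) = 2*y/(36 + y))
L(-21)*(-1078) + r(-2) = (-21)**2*(-1078) + 2*(-2)/(36 - 2) = 441*(-1078) + 2*(-2)/34 = -475398 + 2*(-2)*(1/34) = -475398 - 2/17 = -8081768/17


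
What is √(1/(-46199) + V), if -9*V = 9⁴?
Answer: 28*I*√1984616642/46199 ≈ 27.0*I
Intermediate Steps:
V = -729 (V = -⅑*9⁴ = -⅑*6561 = -729)
√(1/(-46199) + V) = √(1/(-46199) - 729) = √(-1/46199 - 729) = √(-33679072/46199) = 28*I*√1984616642/46199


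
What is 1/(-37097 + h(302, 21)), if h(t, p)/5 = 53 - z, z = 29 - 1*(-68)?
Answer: -1/37317 ≈ -2.6797e-5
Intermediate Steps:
z = 97 (z = 29 + 68 = 97)
h(t, p) = -220 (h(t, p) = 5*(53 - 1*97) = 5*(53 - 97) = 5*(-44) = -220)
1/(-37097 + h(302, 21)) = 1/(-37097 - 220) = 1/(-37317) = -1/37317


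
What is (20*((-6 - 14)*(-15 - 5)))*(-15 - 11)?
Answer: -208000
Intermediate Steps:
(20*((-6 - 14)*(-15 - 5)))*(-15 - 11) = (20*(-20*(-20)))*(-26) = (20*400)*(-26) = 8000*(-26) = -208000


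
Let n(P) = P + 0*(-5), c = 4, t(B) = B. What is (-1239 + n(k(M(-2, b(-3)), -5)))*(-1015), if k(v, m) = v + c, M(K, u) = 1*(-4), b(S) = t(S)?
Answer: 1257585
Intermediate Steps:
b(S) = S
M(K, u) = -4
k(v, m) = 4 + v (k(v, m) = v + 4 = 4 + v)
n(P) = P (n(P) = P + 0 = P)
(-1239 + n(k(M(-2, b(-3)), -5)))*(-1015) = (-1239 + (4 - 4))*(-1015) = (-1239 + 0)*(-1015) = -1239*(-1015) = 1257585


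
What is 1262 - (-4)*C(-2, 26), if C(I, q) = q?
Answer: 1366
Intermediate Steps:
1262 - (-4)*C(-2, 26) = 1262 - (-4)*26 = 1262 - 1*(-104) = 1262 + 104 = 1366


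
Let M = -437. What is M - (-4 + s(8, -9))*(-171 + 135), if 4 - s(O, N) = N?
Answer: -113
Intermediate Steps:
s(O, N) = 4 - N
M - (-4 + s(8, -9))*(-171 + 135) = -437 - (-4 + (4 - 1*(-9)))*(-171 + 135) = -437 - (-4 + (4 + 9))*(-36) = -437 - (-4 + 13)*(-36) = -437 - 9*(-36) = -437 - 1*(-324) = -437 + 324 = -113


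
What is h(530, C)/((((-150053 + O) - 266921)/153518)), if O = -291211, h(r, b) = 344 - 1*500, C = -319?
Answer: 23948808/708185 ≈ 33.817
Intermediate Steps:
h(r, b) = -156 (h(r, b) = 344 - 500 = -156)
h(530, C)/((((-150053 + O) - 266921)/153518)) = -156*153518/((-150053 - 291211) - 266921) = -156*153518/(-441264 - 266921) = -156/((-708185*1/153518)) = -156/(-708185/153518) = -156*(-153518/708185) = 23948808/708185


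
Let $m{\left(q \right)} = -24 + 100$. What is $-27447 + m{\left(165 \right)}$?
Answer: $-27371$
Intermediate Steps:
$m{\left(q \right)} = 76$
$-27447 + m{\left(165 \right)} = -27447 + 76 = -27371$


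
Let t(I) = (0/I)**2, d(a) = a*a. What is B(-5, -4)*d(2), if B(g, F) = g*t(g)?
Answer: 0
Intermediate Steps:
d(a) = a**2
t(I) = 0 (t(I) = 0**2 = 0)
B(g, F) = 0 (B(g, F) = g*0 = 0)
B(-5, -4)*d(2) = 0*2**2 = 0*4 = 0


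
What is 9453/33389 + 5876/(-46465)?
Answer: 243039881/1551419885 ≈ 0.15666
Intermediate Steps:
9453/33389 + 5876/(-46465) = 9453*(1/33389) + 5876*(-1/46465) = 9453/33389 - 5876/46465 = 243039881/1551419885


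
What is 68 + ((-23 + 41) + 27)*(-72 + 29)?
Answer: -1867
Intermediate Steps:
68 + ((-23 + 41) + 27)*(-72 + 29) = 68 + (18 + 27)*(-43) = 68 + 45*(-43) = 68 - 1935 = -1867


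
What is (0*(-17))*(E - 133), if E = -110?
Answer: 0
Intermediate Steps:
(0*(-17))*(E - 133) = (0*(-17))*(-110 - 133) = 0*(-243) = 0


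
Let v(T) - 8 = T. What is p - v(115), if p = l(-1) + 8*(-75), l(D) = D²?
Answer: -722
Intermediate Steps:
v(T) = 8 + T
p = -599 (p = (-1)² + 8*(-75) = 1 - 600 = -599)
p - v(115) = -599 - (8 + 115) = -599 - 1*123 = -599 - 123 = -722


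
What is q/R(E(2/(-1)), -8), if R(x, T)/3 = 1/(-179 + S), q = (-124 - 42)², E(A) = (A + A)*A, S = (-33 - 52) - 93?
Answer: -3279164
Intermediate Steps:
S = -178 (S = -85 - 93 = -178)
E(A) = 2*A² (E(A) = (2*A)*A = 2*A²)
q = 27556 (q = (-166)² = 27556)
R(x, T) = -1/119 (R(x, T) = 3/(-179 - 178) = 3/(-357) = 3*(-1/357) = -1/119)
q/R(E(2/(-1)), -8) = 27556/(-1/119) = 27556*(-119) = -3279164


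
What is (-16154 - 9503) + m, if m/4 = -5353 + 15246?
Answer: 13915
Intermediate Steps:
m = 39572 (m = 4*(-5353 + 15246) = 4*9893 = 39572)
(-16154 - 9503) + m = (-16154 - 9503) + 39572 = -25657 + 39572 = 13915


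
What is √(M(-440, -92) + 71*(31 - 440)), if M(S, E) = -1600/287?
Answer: I*√2392372591/287 ≈ 170.42*I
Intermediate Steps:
M(S, E) = -1600/287 (M(S, E) = -1600*1/287 = -1600/287)
√(M(-440, -92) + 71*(31 - 440)) = √(-1600/287 + 71*(31 - 440)) = √(-1600/287 + 71*(-409)) = √(-1600/287 - 29039) = √(-8335793/287) = I*√2392372591/287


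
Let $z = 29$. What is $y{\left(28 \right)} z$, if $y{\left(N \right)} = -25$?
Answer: $-725$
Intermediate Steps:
$y{\left(28 \right)} z = \left(-25\right) 29 = -725$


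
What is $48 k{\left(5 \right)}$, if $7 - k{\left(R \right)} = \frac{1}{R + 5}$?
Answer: $\frac{1656}{5} \approx 331.2$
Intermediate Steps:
$k{\left(R \right)} = 7 - \frac{1}{5 + R}$ ($k{\left(R \right)} = 7 - \frac{1}{R + 5} = 7 - \frac{1}{5 + R}$)
$48 k{\left(5 \right)} = 48 \frac{34 + 7 \cdot 5}{5 + 5} = 48 \frac{34 + 35}{10} = 48 \cdot \frac{1}{10} \cdot 69 = 48 \cdot \frac{69}{10} = \frac{1656}{5}$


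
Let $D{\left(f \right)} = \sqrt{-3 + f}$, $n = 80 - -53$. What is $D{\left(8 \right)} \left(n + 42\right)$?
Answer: $175 \sqrt{5} \approx 391.31$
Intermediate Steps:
$n = 133$ ($n = 80 + 53 = 133$)
$D{\left(8 \right)} \left(n + 42\right) = \sqrt{-3 + 8} \left(133 + 42\right) = \sqrt{5} \cdot 175 = 175 \sqrt{5}$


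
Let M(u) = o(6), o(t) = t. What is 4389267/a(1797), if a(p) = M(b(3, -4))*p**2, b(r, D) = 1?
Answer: 1463089/6458418 ≈ 0.22654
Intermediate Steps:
M(u) = 6
a(p) = 6*p**2
4389267/a(1797) = 4389267/((6*1797**2)) = 4389267/((6*3229209)) = 4389267/19375254 = 4389267*(1/19375254) = 1463089/6458418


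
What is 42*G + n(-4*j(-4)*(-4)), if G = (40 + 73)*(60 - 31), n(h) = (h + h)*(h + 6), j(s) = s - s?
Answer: 137634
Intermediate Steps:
j(s) = 0
n(h) = 2*h*(6 + h) (n(h) = (2*h)*(6 + h) = 2*h*(6 + h))
G = 3277 (G = 113*29 = 3277)
42*G + n(-4*j(-4)*(-4)) = 42*3277 + 2*(-4*0*(-4))*(6 - 4*0*(-4)) = 137634 + 2*(0*(-4))*(6 + 0*(-4)) = 137634 + 2*0*(6 + 0) = 137634 + 2*0*6 = 137634 + 0 = 137634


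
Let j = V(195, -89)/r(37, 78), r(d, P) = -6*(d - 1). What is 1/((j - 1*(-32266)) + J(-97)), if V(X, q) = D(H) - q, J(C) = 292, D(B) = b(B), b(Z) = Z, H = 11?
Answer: 54/1758107 ≈ 3.0715e-5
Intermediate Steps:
D(B) = B
V(X, q) = 11 - q
r(d, P) = 6 - 6*d (r(d, P) = -6*(-1 + d) = 6 - 6*d)
j = -25/54 (j = (11 - 1*(-89))/(6 - 6*37) = (11 + 89)/(6 - 222) = 100/(-216) = 100*(-1/216) = -25/54 ≈ -0.46296)
1/((j - 1*(-32266)) + J(-97)) = 1/((-25/54 - 1*(-32266)) + 292) = 1/((-25/54 + 32266) + 292) = 1/(1742339/54 + 292) = 1/(1758107/54) = 54/1758107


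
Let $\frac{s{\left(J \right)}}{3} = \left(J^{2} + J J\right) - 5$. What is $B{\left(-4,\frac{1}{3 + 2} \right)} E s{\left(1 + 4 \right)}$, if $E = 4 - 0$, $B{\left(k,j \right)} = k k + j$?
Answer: $8748$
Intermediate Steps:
$B{\left(k,j \right)} = j + k^{2}$ ($B{\left(k,j \right)} = k^{2} + j = j + k^{2}$)
$s{\left(J \right)} = -15 + 6 J^{2}$ ($s{\left(J \right)} = 3 \left(\left(J^{2} + J J\right) - 5\right) = 3 \left(\left(J^{2} + J^{2}\right) - 5\right) = 3 \left(2 J^{2} - 5\right) = 3 \left(-5 + 2 J^{2}\right) = -15 + 6 J^{2}$)
$E = 4$ ($E = 4 + 0 = 4$)
$B{\left(-4,\frac{1}{3 + 2} \right)} E s{\left(1 + 4 \right)} = \left(\frac{1}{3 + 2} + \left(-4\right)^{2}\right) 4 \left(-15 + 6 \left(1 + 4\right)^{2}\right) = \left(\frac{1}{5} + 16\right) 4 \left(-15 + 6 \cdot 5^{2}\right) = \left(\frac{1}{5} + 16\right) 4 \left(-15 + 6 \cdot 25\right) = \frac{81}{5} \cdot 4 \left(-15 + 150\right) = \frac{324}{5} \cdot 135 = 8748$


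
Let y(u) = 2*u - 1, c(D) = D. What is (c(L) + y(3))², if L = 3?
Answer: 64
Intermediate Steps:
y(u) = -1 + 2*u
(c(L) + y(3))² = (3 + (-1 + 2*3))² = (3 + (-1 + 6))² = (3 + 5)² = 8² = 64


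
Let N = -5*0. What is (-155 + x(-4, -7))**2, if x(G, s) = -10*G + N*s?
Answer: 13225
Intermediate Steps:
N = 0
x(G, s) = -10*G (x(G, s) = -10*G + 0*s = -10*G + 0 = -10*G)
(-155 + x(-4, -7))**2 = (-155 - 10*(-4))**2 = (-155 + 40)**2 = (-115)**2 = 13225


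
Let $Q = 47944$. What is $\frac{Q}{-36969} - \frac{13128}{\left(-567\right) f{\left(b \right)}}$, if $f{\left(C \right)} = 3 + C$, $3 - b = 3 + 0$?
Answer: $\frac{44864032}{6987141} \approx 6.4209$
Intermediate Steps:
$b = 0$ ($b = 3 - \left(3 + 0\right) = 3 - 3 = 0$)
$\frac{Q}{-36969} - \frac{13128}{\left(-567\right) f{\left(b \right)}} = \frac{47944}{-36969} - \frac{13128}{\left(-567\right) \left(3 + 0\right)} = 47944 \left(- \frac{1}{36969}\right) - \frac{13128}{\left(-567\right) 3} = - \frac{47944}{36969} - \frac{13128}{-1701} = - \frac{47944}{36969} - - \frac{4376}{567} = - \frac{47944}{36969} + \frac{4376}{567} = \frac{44864032}{6987141}$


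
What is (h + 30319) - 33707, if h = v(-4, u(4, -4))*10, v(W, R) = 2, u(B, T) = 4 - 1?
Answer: -3368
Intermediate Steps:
u(B, T) = 3
h = 20 (h = 2*10 = 20)
(h + 30319) - 33707 = (20 + 30319) - 33707 = 30339 - 33707 = -3368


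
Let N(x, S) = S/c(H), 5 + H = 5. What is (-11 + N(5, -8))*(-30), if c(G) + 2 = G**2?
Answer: 210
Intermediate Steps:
H = 0 (H = -5 + 5 = 0)
c(G) = -2 + G**2
N(x, S) = -S/2 (N(x, S) = S/(-2 + 0**2) = S/(-2 + 0) = S/(-2) = S*(-1/2) = -S/2)
(-11 + N(5, -8))*(-30) = (-11 - 1/2*(-8))*(-30) = (-11 + 4)*(-30) = -7*(-30) = 210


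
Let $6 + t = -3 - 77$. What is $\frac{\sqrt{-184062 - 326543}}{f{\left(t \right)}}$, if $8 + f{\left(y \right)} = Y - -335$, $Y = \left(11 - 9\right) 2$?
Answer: $\frac{i \sqrt{510605}}{331} \approx 2.1588 i$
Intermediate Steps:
$t = -86$ ($t = -6 - 80 = -86$)
$Y = 4$ ($Y = 2 \cdot 2 = 4$)
$f{\left(y \right)} = 331$ ($f{\left(y \right)} = -8 + \left(4 - -335\right) = -8 + \left(4 + 335\right) = -8 + 339 = 331$)
$\frac{\sqrt{-184062 - 326543}}{f{\left(t \right)}} = \frac{\sqrt{-184062 - 326543}}{331} = \sqrt{-510605} \cdot \frac{1}{331} = i \sqrt{510605} \cdot \frac{1}{331} = \frac{i \sqrt{510605}}{331}$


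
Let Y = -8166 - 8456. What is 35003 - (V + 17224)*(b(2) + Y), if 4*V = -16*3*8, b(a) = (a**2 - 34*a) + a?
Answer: 285798555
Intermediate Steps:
Y = -16622
b(a) = a**2 - 33*a
V = -96 (V = (-16*3*8)/4 = (-48*8)/4 = (1/4)*(-384) = -96)
35003 - (V + 17224)*(b(2) + Y) = 35003 - (-96 + 17224)*(2*(-33 + 2) - 16622) = 35003 - 17128*(2*(-31) - 16622) = 35003 - 17128*(-62 - 16622) = 35003 - 17128*(-16684) = 35003 - 1*(-285763552) = 35003 + 285763552 = 285798555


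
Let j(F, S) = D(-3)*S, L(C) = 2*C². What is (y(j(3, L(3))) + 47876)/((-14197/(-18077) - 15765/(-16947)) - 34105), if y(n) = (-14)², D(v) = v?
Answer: -4908967126056/3482524170677 ≈ -1.4096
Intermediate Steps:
j(F, S) = -3*S
y(n) = 196
(y(j(3, L(3))) + 47876)/((-14197/(-18077) - 15765/(-16947)) - 34105) = (196 + 47876)/((-14197/(-18077) - 15765/(-16947)) - 34105) = 48072/((-14197*(-1/18077) - 15765*(-1/16947)) - 34105) = 48072/((14197/18077 + 5255/5649) - 34105) = 48072/(175193488/102116973 - 34105) = 48072/(-3482524170677/102116973) = 48072*(-102116973/3482524170677) = -4908967126056/3482524170677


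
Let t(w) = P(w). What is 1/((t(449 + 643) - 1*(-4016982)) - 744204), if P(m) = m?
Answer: 1/3273870 ≈ 3.0545e-7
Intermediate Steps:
t(w) = w
1/((t(449 + 643) - 1*(-4016982)) - 744204) = 1/(((449 + 643) - 1*(-4016982)) - 744204) = 1/((1092 + 4016982) - 744204) = 1/(4018074 - 744204) = 1/3273870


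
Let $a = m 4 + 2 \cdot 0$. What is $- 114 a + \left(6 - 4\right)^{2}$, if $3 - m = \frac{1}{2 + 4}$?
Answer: $-1288$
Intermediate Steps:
$m = \frac{17}{6}$ ($m = 3 - \frac{1}{2 + 4} = 3 - \frac{1}{6} = \frac{17}{6} \approx 2.8333$)
$a = \frac{34}{3}$ ($a = \frac{17}{6} \cdot 4 + 2 \cdot 0 = \frac{34}{3} + 0 = \frac{34}{3} \approx 11.333$)
$- 114 a + \left(6 - 4\right)^{2} = \left(-114\right) \frac{34}{3} + \left(6 - 4\right)^{2} = -1292 + 2^{2} = -1292 + 4 = -1288$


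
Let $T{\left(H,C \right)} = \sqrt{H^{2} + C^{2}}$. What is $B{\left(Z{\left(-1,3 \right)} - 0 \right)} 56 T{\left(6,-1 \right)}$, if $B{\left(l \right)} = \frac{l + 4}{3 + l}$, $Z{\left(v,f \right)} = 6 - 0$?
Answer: $\frac{560 \sqrt{37}}{9} \approx 378.48$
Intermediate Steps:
$Z{\left(v,f \right)} = 6$ ($Z{\left(v,f \right)} = 6 + 0 = 6$)
$T{\left(H,C \right)} = \sqrt{C^{2} + H^{2}}$
$B{\left(l \right)} = \frac{4 + l}{3 + l}$
$B{\left(Z{\left(-1,3 \right)} - 0 \right)} 56 T{\left(6,-1 \right)} = \frac{4 + \left(6 - 0\right)}{3 + \left(6 - 0\right)} 56 \sqrt{\left(-1\right)^{2} + 6^{2}} = \frac{4 + \left(6 + 0\right)}{3 + \left(6 + 0\right)} 56 \sqrt{1 + 36} = \frac{4 + 6}{3 + 6} \cdot 56 \sqrt{37} = \frac{1}{9} \cdot 10 \cdot 56 \sqrt{37} = \frac{10 \cdot 56 \sqrt{37}}{9} = \frac{560 \sqrt{37}}{9}$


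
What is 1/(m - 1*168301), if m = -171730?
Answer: -1/340031 ≈ -2.9409e-6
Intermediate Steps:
1/(m - 1*168301) = 1/(-171730 - 1*168301) = 1/(-171730 - 168301) = 1/(-340031) = -1/340031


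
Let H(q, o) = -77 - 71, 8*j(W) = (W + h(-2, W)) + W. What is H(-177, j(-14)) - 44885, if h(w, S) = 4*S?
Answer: -45033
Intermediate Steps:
j(W) = 3*W/4 (j(W) = ((W + 4*W) + W)/8 = (5*W + W)/8 = (6*W)/8 = 3*W/4)
H(q, o) = -148
H(-177, j(-14)) - 44885 = -148 - 44885 = -45033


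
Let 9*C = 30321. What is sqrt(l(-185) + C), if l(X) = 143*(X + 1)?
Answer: I*sqrt(22943) ≈ 151.47*I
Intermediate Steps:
C = 3369 (C = (1/9)*30321 = 3369)
l(X) = 143 + 143*X (l(X) = 143*(1 + X) = 143 + 143*X)
sqrt(l(-185) + C) = sqrt((143 + 143*(-185)) + 3369) = sqrt((143 - 26455) + 3369) = sqrt(-26312 + 3369) = sqrt(-22943) = I*sqrt(22943)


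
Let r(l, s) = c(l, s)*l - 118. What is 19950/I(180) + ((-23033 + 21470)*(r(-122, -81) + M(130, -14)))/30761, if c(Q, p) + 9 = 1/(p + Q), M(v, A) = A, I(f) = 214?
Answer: 29472688905/668159681 ≈ 44.110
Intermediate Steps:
c(Q, p) = -9 + 1/(Q + p) (c(Q, p) = -9 + 1/(p + Q) = -9 + 1/(Q + p))
r(l, s) = -118 + l*(1 - 9*l - 9*s)/(l + s) (r(l, s) = ((1 - 9*l - 9*s)/(l + s))*l - 118 = l*(1 - 9*l - 9*s)/(l + s) - 118 = -118 + l*(1 - 9*l - 9*s)/(l + s))
19950/I(180) + ((-23033 + 21470)*(r(-122, -81) + M(130, -14)))/30761 = 19950/214 + ((-23033 + 21470)*((-118*(-122) - 118*(-81) - 1*(-122)*(-1 + 9*(-122) + 9*(-81)))/(-122 - 81) - 14))/30761 = 19950*(1/214) - 1563*((14396 + 9558 - 1*(-122)*(-1 - 1098 - 729))/(-203) - 14)*(1/30761) = 9975/107 - 1563*(-(14396 + 9558 - 1*(-122)*(-1828))/203 - 14)*(1/30761) = 9975/107 - 1563*(-(14396 + 9558 - 223016)/203 - 14)*(1/30761) = 9975/107 - 1563*(-1/203*(-199062) - 14)*(1/30761) = 9975/107 - 1563*(199062/203 - 14)*(1/30761) = 9975/107 - 1563*196220/203*(1/30761) = 9975/107 - 306691860/203*1/30761 = 9975/107 - 306691860/6244483 = 29472688905/668159681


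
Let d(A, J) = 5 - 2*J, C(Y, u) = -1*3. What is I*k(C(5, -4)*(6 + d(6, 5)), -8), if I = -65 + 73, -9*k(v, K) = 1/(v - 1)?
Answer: 2/9 ≈ 0.22222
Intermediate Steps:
C(Y, u) = -3
k(v, K) = -1/(9*(-1 + v)) (k(v, K) = -1/(9*(v - 1)) = -1/(9*(-1 + v)))
I = 8
I*k(C(5, -4)*(6 + d(6, 5)), -8) = 8*(-1/(-9 + 9*(-3*(6 + (5 - 2*5))))) = 8*(-1/(-9 + 9*(-3*(6 + (5 - 10))))) = 8*(-1/(-9 + 9*(-3*(6 - 5)))) = 8*(-1/(-9 + 9*(-3*1))) = 8*(-1/(-9 + 9*(-3))) = 8*(-1/(-9 - 27)) = 8*(-1/(-36)) = 8*(-1*(-1/36)) = 8*(1/36) = 2/9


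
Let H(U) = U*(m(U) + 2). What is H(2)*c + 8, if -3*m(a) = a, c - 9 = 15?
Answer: 72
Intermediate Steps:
c = 24 (c = 9 + 15 = 24)
m(a) = -a/3
H(U) = U*(2 - U/3) (H(U) = U*(-U/3 + 2) = U*(2 - U/3))
H(2)*c + 8 = ((⅓)*2*(6 - 1*2))*24 + 8 = ((⅓)*2*(6 - 2))*24 + 8 = ((⅓)*2*4)*24 + 8 = (8/3)*24 + 8 = 64 + 8 = 72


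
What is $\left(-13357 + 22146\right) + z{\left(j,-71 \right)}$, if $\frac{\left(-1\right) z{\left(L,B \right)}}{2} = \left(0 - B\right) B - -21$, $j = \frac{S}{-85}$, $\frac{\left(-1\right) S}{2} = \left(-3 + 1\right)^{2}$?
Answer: $18829$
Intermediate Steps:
$S = -8$ ($S = - 2 \left(-3 + 1\right)^{2} = - 2 \left(-2\right)^{2} = \left(-2\right) 4 = -8$)
$j = \frac{8}{85}$ ($j = - \frac{8}{-85} = \left(-8\right) \left(- \frac{1}{85}\right) = \frac{8}{85} \approx 0.094118$)
$z{\left(L,B \right)} = -42 + 2 B^{2}$ ($z{\left(L,B \right)} = - 2 \left(\left(0 - B\right) B - -21\right) = - 2 \left(- B B + 21\right) = - 2 \left(- B^{2} + 21\right) = - 2 \left(21 - B^{2}\right) = -42 + 2 B^{2}$)
$\left(-13357 + 22146\right) + z{\left(j,-71 \right)} = \left(-13357 + 22146\right) - \left(42 - 2 \left(-71\right)^{2}\right) = 8789 + \left(-42 + 2 \cdot 5041\right) = 8789 + \left(-42 + 10082\right) = 8789 + 10040 = 18829$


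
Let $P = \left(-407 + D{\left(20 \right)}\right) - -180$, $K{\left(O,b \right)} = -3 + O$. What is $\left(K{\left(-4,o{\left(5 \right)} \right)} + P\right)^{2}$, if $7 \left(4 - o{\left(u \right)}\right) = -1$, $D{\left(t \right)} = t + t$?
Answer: $37636$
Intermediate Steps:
$D{\left(t \right)} = 2 t$
$o{\left(u \right)} = \frac{29}{7}$ ($o{\left(u \right)} = 4 - - \frac{1}{7} = 4 + \frac{1}{7} = \frac{29}{7}$)
$P = -187$ ($P = \left(-407 + 2 \cdot 20\right) - -180 = \left(-407 + 40\right) + 180 = -367 + 180 = -187$)
$\left(K{\left(-4,o{\left(5 \right)} \right)} + P\right)^{2} = \left(\left(-3 - 4\right) - 187\right)^{2} = \left(-7 - 187\right)^{2} = \left(-194\right)^{2} = 37636$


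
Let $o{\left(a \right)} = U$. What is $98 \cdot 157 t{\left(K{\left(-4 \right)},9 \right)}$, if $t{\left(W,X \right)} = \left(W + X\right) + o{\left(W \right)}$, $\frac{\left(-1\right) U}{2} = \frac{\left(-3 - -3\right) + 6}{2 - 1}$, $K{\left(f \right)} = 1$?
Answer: $-30772$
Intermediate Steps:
$U = -12$ ($U = - 2 \frac{\left(-3 - -3\right) + 6}{2 - 1} = - 2 \frac{\left(-3 + 3\right) + 6}{1} = - 2 \left(0 + 6\right) 1 = - 2 \cdot 6 \cdot 1 = \left(-2\right) 6 = -12$)
$o{\left(a \right)} = -12$
$t{\left(W,X \right)} = -12 + W + X$ ($t{\left(W,X \right)} = \left(W + X\right) - 12 = -12 + W + X$)
$98 \cdot 157 t{\left(K{\left(-4 \right)},9 \right)} = 98 \cdot 157 \left(-12 + 1 + 9\right) = 15386 \left(-2\right) = -30772$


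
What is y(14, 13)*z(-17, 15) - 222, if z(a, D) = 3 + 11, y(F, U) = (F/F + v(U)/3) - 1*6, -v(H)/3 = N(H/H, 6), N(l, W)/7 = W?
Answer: -880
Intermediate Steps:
N(l, W) = 7*W
v(H) = -126 (v(H) = -21*6 = -3*42 = -126)
y(F, U) = -47 (y(F, U) = (F/F - 126/3) - 1*6 = (1 - 126*1/3) - 6 = (1 - 42) - 6 = -41 - 6 = -47)
z(a, D) = 14
y(14, 13)*z(-17, 15) - 222 = -47*14 - 222 = -658 - 222 = -880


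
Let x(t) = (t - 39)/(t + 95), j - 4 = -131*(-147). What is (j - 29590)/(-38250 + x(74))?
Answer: 1745601/6464215 ≈ 0.27004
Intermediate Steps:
j = 19261 (j = 4 - 131*(-147) = 4 + 19257 = 19261)
x(t) = (-39 + t)/(95 + t)
(j - 29590)/(-38250 + x(74)) = (19261 - 29590)/(-38250 + (-39 + 74)/(95 + 74)) = -10329/(-38250 + 35/169) = -10329/(-6464215/169) = -10329*(-169/6464215) = 1745601/6464215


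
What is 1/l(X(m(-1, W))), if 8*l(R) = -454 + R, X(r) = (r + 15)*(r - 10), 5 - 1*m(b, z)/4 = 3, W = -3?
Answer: -2/125 ≈ -0.016000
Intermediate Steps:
m(b, z) = 8 (m(b, z) = 20 - 4*3 = 20 - 12 = 8)
X(r) = (-10 + r)*(15 + r) (X(r) = (15 + r)*(-10 + r) = (-10 + r)*(15 + r))
l(R) = -227/4 + R/8 (l(R) = (-454 + R)/8 = -227/4 + R/8)
1/l(X(m(-1, W))) = 1/(-227/4 + (-150 + 8² + 5*8)/8) = 1/(-227/4 + (-150 + 64 + 40)/8) = 1/(-227/4 + (⅛)*(-46)) = 1/(-227/4 - 23/4) = 1/(-125/2) = -2/125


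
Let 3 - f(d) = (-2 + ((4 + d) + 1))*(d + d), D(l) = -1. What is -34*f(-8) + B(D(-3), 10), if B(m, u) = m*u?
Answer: 2608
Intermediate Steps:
f(d) = 3 - 2*d*(3 + d) (f(d) = 3 - (-2 + ((4 + d) + 1))*(d + d) = 3 - (-2 + (5 + d))*2*d = 3 - (3 + d)*2*d = 3 - 2*d*(3 + d))
-34*f(-8) + B(D(-3), 10) = -34*(3 - 6*(-8) - 2*(-8)**2) - 1*10 = -34*(3 + 48 - 2*64) - 10 = -34*(3 + 48 - 128) - 10 = -34*(-77) - 10 = 2618 - 10 = 2608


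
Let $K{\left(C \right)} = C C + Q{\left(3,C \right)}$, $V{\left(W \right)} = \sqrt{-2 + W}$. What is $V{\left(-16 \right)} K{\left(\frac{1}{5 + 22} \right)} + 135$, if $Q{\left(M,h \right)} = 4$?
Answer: $135 + \frac{2917 i \sqrt{2}}{243} \approx 135.0 + 16.976 i$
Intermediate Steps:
$K{\left(C \right)} = 4 + C^{2}$ ($K{\left(C \right)} = C C + 4 = C^{2} + 4 = 4 + C^{2}$)
$V{\left(-16 \right)} K{\left(\frac{1}{5 + 22} \right)} + 135 = \sqrt{-2 - 16} \left(4 + \left(\frac{1}{5 + 22}\right)^{2}\right) + 135 = \sqrt{-18} \left(4 + \left(\frac{1}{27}\right)^{2}\right) + 135 = 3 i \sqrt{2} \left(4 + \left(\frac{1}{27}\right)^{2}\right) + 135 = 3 i \sqrt{2} \left(4 + \frac{1}{729}\right) + 135 = 3 i \sqrt{2} \cdot \frac{2917}{729} + 135 = \frac{2917 i \sqrt{2}}{243} + 135 = 135 + \frac{2917 i \sqrt{2}}{243}$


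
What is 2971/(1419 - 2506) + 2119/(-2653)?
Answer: -10185416/2883811 ≈ -3.5319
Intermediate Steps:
2971/(1419 - 2506) + 2119/(-2653) = 2971/(-1087) + 2119*(-1/2653) = 2971*(-1/1087) - 2119/2653 = -2971/1087 - 2119/2653 = -10185416/2883811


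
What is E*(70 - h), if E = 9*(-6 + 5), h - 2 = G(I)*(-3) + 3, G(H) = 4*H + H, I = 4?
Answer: -1125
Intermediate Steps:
G(H) = 5*H
h = -55 (h = 2 + ((5*4)*(-3) + 3) = 2 + (20*(-3) + 3) = 2 + (-60 + 3) = 2 - 57 = -55)
E = -9 (E = 9*(-1) = -9)
E*(70 - h) = -9*(70 - 1*(-55)) = -9*(70 + 55) = -9*125 = -1125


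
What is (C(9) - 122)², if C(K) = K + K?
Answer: 10816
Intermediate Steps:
C(K) = 2*K
(C(9) - 122)² = (2*9 - 122)² = (18 - 122)² = (-104)² = 10816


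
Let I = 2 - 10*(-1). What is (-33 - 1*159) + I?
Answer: -180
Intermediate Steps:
I = 12 (I = 2 + 10 = 12)
(-33 - 1*159) + I = (-33 - 1*159) + 12 = (-33 - 159) + 12 = -192 + 12 = -180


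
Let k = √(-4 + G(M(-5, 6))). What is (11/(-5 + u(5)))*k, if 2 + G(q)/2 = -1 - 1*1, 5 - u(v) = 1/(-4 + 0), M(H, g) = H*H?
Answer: 88*I*√3 ≈ 152.42*I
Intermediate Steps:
M(H, g) = H²
u(v) = 21/4 (u(v) = 5 - 1/(-4 + 0) = 5 - 1/(-4) = 5 - 1*(-¼) = 5 + ¼ = 21/4)
G(q) = -8 (G(q) = -4 + 2*(-1 - 1*1) = -4 + 2*(-1 - 1) = -4 + 2*(-2) = -4 - 4 = -8)
k = 2*I*√3 (k = √(-4 - 8) = √(-12) = 2*I*√3 ≈ 3.4641*I)
(11/(-5 + u(5)))*k = (11/(-5 + 21/4))*(2*I*√3) = (11/(¼))*(2*I*√3) = (4*11)*(2*I*√3) = 44*(2*I*√3) = 88*I*√3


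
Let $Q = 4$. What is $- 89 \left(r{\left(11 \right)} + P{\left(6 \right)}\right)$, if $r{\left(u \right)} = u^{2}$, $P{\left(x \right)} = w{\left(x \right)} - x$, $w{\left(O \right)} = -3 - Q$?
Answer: $-9612$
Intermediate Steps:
$w{\left(O \right)} = -7$ ($w{\left(O \right)} = -3 - 4 = -7$)
$P{\left(x \right)} = -7 - x$
$- 89 \left(r{\left(11 \right)} + P{\left(6 \right)}\right) = - 89 \left(11^{2} - 13\right) = - 89 \left(121 - 13\right) = \left(-89\right) 108 = -9612$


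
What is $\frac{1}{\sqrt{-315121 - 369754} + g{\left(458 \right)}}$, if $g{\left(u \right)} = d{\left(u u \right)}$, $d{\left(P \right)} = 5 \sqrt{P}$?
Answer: $\frac{458}{1185795} - \frac{i \sqrt{27395}}{1185795} \approx 0.00038624 - 0.00013958 i$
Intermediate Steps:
$g{\left(u \right)} = 5 \sqrt{u^{2}}$ ($g{\left(u \right)} = 5 \sqrt{u u} = 5 \sqrt{u^{2}}$)
$\frac{1}{\sqrt{-315121 - 369754} + g{\left(458 \right)}} = \frac{1}{\sqrt{-315121 - 369754} + 5 \sqrt{458^{2}}} = \frac{1}{\sqrt{-684875} + 5 \sqrt{209764}} = \frac{1}{5 i \sqrt{27395} + 5 \cdot 458} = \frac{1}{5 i \sqrt{27395} + 2290} = \frac{1}{2290 + 5 i \sqrt{27395}}$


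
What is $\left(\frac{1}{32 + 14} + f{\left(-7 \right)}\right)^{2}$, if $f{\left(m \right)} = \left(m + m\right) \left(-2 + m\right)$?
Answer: $\frac{33605209}{2116} \approx 15881.0$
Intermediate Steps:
$f{\left(m \right)} = 2 m \left(-2 + m\right)$
$\left(\frac{1}{32 + 14} + f{\left(-7 \right)}\right)^{2} = \left(\frac{1}{32 + 14} + 2 \left(-7\right) \left(-2 - 7\right)\right)^{2} = \left(\frac{1}{46} + 2 \left(-7\right) \left(-9\right)\right)^{2} = \left(\frac{1}{46} + 126\right)^{2} = \left(\frac{5797}{46}\right)^{2} = \frac{33605209}{2116}$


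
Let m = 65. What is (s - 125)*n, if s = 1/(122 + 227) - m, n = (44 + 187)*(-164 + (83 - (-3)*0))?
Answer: 1240707699/349 ≈ 3.5550e+6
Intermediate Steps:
n = -18711 (n = 231*(-164 + (83 - 1*0)) = 231*(-164 + (83 + 0)) = 231*(-164 + 83) = 231*(-81) = -18711)
s = -22684/349 (s = 1/(122 + 227) - 1*65 = 1/349 - 65 = -22684/349 ≈ -64.997)
(s - 125)*n = (-22684/349 - 125)*(-18711) = -66309/349*(-18711) = 1240707699/349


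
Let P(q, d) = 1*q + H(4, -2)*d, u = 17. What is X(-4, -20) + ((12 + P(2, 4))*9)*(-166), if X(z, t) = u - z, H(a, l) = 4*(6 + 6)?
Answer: -307743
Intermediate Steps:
H(a, l) = 48 (H(a, l) = 4*12 = 48)
P(q, d) = q + 48*d (P(q, d) = 1*q + 48*d = q + 48*d)
X(z, t) = 17 - z
X(-4, -20) + ((12 + P(2, 4))*9)*(-166) = (17 - 1*(-4)) + ((12 + (2 + 48*4))*9)*(-166) = (17 + 4) + ((12 + (2 + 192))*9)*(-166) = 21 + ((12 + 194)*9)*(-166) = 21 + (206*9)*(-166) = 21 + 1854*(-166) = 21 - 307764 = -307743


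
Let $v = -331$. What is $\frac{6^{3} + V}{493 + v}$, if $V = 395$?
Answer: $\frac{611}{162} \approx 3.7716$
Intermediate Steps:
$\frac{6^{3} + V}{493 + v} = \frac{6^{3} + 395}{493 - 331} = \frac{216 + 395}{162} = 611 \cdot \frac{1}{162} = \frac{611}{162}$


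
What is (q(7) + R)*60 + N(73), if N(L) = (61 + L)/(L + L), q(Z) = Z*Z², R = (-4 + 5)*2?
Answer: 1511167/73 ≈ 20701.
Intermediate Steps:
R = 2 (R = 1*2 = 2)
q(Z) = Z³
N(L) = (61 + L)/(2*L) (N(L) = (61 + L)/((2*L)) = (61 + L)*(1/(2*L)) = (61 + L)/(2*L))
(q(7) + R)*60 + N(73) = (7³ + 2)*60 + (½)*(61 + 73)/73 = (343 + 2)*60 + (½)*(1/73)*134 = 345*60 + 67/73 = 20700 + 67/73 = 1511167/73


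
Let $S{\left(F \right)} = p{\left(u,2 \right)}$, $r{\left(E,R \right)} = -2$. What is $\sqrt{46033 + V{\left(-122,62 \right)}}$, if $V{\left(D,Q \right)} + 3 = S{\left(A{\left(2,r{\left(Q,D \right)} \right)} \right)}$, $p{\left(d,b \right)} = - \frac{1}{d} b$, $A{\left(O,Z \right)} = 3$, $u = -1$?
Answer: $4 \sqrt{2877} \approx 214.55$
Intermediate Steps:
$p{\left(d,b \right)} = - \frac{b}{d}$
$S{\left(F \right)} = 2$ ($S{\left(F \right)} = \left(-1\right) 2 \frac{1}{-1} = \left(-1\right) 2 \left(-1\right) = 2$)
$V{\left(D,Q \right)} = -1$ ($V{\left(D,Q \right)} = -3 + 2 = -1$)
$\sqrt{46033 + V{\left(-122,62 \right)}} = \sqrt{46033 - 1} = \sqrt{46032} = 4 \sqrt{2877}$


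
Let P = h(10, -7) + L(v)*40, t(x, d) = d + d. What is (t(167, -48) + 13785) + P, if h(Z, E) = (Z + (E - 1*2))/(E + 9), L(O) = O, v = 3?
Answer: 27619/2 ≈ 13810.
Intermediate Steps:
t(x, d) = 2*d
h(Z, E) = (-2 + E + Z)/(9 + E) (h(Z, E) = (Z + (E - 2))/(9 + E) = (Z + (-2 + E))/(9 + E) = (-2 + E + Z)/(9 + E))
P = 241/2 (P = (-2 - 7 + 10)/(9 - 7) + 3*40 = 1/2 + 120 = (½)*1 + 120 = ½ + 120 = 241/2 ≈ 120.50)
(t(167, -48) + 13785) + P = (2*(-48) + 13785) + 241/2 = (-96 + 13785) + 241/2 = 13689 + 241/2 = 27619/2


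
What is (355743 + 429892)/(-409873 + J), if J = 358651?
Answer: -785635/51222 ≈ -15.338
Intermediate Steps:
(355743 + 429892)/(-409873 + J) = (355743 + 429892)/(-409873 + 358651) = 785635/(-51222) = 785635*(-1/51222) = -785635/51222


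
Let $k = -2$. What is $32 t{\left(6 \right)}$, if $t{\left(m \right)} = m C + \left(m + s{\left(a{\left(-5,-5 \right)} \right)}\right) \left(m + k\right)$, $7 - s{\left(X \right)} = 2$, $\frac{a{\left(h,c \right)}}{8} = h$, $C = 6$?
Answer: $2560$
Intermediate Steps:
$a{\left(h,c \right)} = 8 h$
$s{\left(X \right)} = 5$ ($s{\left(X \right)} = 7 - 2 = 5$)
$t{\left(m \right)} = 6 m + \left(-2 + m\right) \left(5 + m\right)$ ($t{\left(m \right)} = m 6 + \left(m + 5\right) \left(m - 2\right) = 6 m + \left(5 + m\right) \left(-2 + m\right) = 6 m + \left(-2 + m\right) \left(5 + m\right)$)
$32 t{\left(6 \right)} = 32 \left(-10 + 6^{2} + 9 \cdot 6\right) = 32 \left(-10 + 36 + 54\right) = 32 \cdot 80 = 2560$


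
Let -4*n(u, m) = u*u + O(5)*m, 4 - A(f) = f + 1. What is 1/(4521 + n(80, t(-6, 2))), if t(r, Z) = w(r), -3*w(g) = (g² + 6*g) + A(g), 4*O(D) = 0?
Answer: 1/2921 ≈ 0.00034235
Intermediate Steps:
O(D) = 0 (O(D) = (¼)*0 = 0)
A(f) = 3 - f (A(f) = 4 - (f + 1) = 4 - (1 + f) = 4 + (-1 - f) = 3 - f)
w(g) = -1 - 5*g/3 - g²/3 (w(g) = -((g² + 6*g) + (3 - g))/3 = -(3 + g² + 5*g)/3 = -1 - 5*g/3 - g²/3)
t(r, Z) = -1 - 5*r/3 - r²/3
n(u, m) = -u²/4 (n(u, m) = -(u*u + 0*m)/4 = -(u² + 0)/4 = -u²/4)
1/(4521 + n(80, t(-6, 2))) = 1/(4521 - ¼*80²) = 1/(4521 - ¼*6400) = 1/(4521 - 1600) = 1/2921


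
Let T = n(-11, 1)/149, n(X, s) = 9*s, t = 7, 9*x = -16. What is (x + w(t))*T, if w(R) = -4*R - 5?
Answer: -313/149 ≈ -2.1007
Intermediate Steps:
x = -16/9 (x = (1/9)*(-16) = -16/9 ≈ -1.7778)
T = 9/149 (T = (9*1)/149 = 9*(1/149) = 9/149 ≈ 0.060403)
w(R) = -5 - 4*R
(x + w(t))*T = (-16/9 + (-5 - 4*7))*(9/149) = (-16/9 + (-5 - 28))*(9/149) = (-16/9 - 33)*(9/149) = -313/9*9/149 = -313/149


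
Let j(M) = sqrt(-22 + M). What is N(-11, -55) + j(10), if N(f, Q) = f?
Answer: -11 + 2*I*sqrt(3) ≈ -11.0 + 3.4641*I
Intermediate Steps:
N(-11, -55) + j(10) = -11 + sqrt(-22 + 10) = -11 + sqrt(-12) = -11 + 2*I*sqrt(3)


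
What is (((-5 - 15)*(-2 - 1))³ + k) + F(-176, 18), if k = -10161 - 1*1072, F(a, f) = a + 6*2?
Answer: 204603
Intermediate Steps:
F(a, f) = 12 + a (F(a, f) = a + 12 = 12 + a)
k = -11233 (k = -10161 - 1072 = -11233)
(((-5 - 15)*(-2 - 1))³ + k) + F(-176, 18) = (((-5 - 15)*(-2 - 1))³ - 11233) + (12 - 176) = ((-20*(-3))³ - 11233) - 164 = (60³ - 11233) - 164 = (216000 - 11233) - 164 = 204767 - 164 = 204603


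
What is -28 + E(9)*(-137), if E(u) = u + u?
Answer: -2494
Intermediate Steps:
E(u) = 2*u
-28 + E(9)*(-137) = -28 + (2*9)*(-137) = -28 + 18*(-137) = -28 - 2466 = -2494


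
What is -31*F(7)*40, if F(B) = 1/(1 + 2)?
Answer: -1240/3 ≈ -413.33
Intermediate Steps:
F(B) = ⅓ (F(B) = 1/3 = ⅓)
-31*F(7)*40 = -31*⅓*40 = -31/3*40 = -1240/3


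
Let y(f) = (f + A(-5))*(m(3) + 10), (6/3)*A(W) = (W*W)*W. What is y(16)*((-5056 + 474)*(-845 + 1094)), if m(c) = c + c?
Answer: 848842992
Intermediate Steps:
m(c) = 2*c
A(W) = W³/2 (A(W) = ((W*W)*W)/2 = (W²*W)/2 = W³/2)
y(f) = -1000 + 16*f (y(f) = (f + (½)*(-5)³)*(2*3 + 10) = (f + (½)*(-125))*(6 + 10) = (f - 125/2)*16 = (-125/2 + f)*16 = -1000 + 16*f)
y(16)*((-5056 + 474)*(-845 + 1094)) = (-1000 + 16*16)*((-5056 + 474)*(-845 + 1094)) = (-1000 + 256)*(-4582*249) = -744*(-1140918) = 848842992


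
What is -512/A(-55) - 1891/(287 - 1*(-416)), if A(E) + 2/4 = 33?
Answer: -842787/45695 ≈ -18.444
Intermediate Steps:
A(E) = 65/2 (A(E) = -½ + 33 = 65/2)
-512/A(-55) - 1891/(287 - 1*(-416)) = -512/65/2 - 1891/(287 - 1*(-416)) = -512*2/65 - 1891/(287 + 416) = -1024/65 - 1891/703 = -842787/45695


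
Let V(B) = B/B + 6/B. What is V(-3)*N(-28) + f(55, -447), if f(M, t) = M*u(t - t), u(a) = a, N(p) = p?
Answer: 28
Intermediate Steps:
f(M, t) = 0 (f(M, t) = M*(t - t) = M*0 = 0)
V(B) = 1 + 6/B
V(-3)*N(-28) + f(55, -447) = ((6 - 3)/(-3))*(-28) + 0 = -⅓*3*(-28) + 0 = -1*(-28) + 0 = 28 + 0 = 28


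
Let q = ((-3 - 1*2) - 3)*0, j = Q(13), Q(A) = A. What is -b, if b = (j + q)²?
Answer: -169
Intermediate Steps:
j = 13
q = 0 (q = ((-3 - 2) - 3)*0 = (-5 - 3)*0 = -8*0 = 0)
b = 169 (b = (13 + 0)² = 13² = 169)
-b = -1*169 = -169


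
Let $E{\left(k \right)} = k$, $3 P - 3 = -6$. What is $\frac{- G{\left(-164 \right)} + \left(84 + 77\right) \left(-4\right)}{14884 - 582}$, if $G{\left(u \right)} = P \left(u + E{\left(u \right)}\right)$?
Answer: $- \frac{486}{7151} \approx -0.067963$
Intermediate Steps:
$P = -1$ ($P = 1 + \frac{1}{3} \left(-6\right) = 1 - 2 = -1$)
$G{\left(u \right)} = - 2 u$ ($G{\left(u \right)} = - (u + u) = - 2 u$)
$\frac{- G{\left(-164 \right)} + \left(84 + 77\right) \left(-4\right)}{14884 - 582} = \frac{- \left(-2\right) \left(-164\right) + \left(84 + 77\right) \left(-4\right)}{14884 - 582} = \frac{\left(-1\right) 328 + 161 \left(-4\right)}{14302} = \left(-328 - 644\right) \frac{1}{14302} = \left(-972\right) \frac{1}{14302} = - \frac{486}{7151}$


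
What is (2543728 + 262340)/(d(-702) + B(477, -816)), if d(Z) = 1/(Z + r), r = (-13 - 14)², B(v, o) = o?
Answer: -75763836/22031 ≈ -3439.0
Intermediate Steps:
r = 729 (r = (-27)² = 729)
d(Z) = 1/(729 + Z) (d(Z) = 1/(Z + 729) = 1/(729 + Z))
(2543728 + 262340)/(d(-702) + B(477, -816)) = (2543728 + 262340)/(1/(729 - 702) - 816) = 2806068/(1/27 - 816) = 2806068/(-22031/27) = 2806068*(-27/22031) = -75763836/22031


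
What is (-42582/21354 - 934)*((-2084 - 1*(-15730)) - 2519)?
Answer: -37066295781/3559 ≈ -1.0415e+7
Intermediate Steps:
(-42582/21354 - 934)*((-2084 - 1*(-15730)) - 2519) = (-42582*1/21354 - 934)*((-2084 + 15730) - 2519) = (-7097/3559 - 934)*(13646 - 2519) = -3331203/3559*11127 = -37066295781/3559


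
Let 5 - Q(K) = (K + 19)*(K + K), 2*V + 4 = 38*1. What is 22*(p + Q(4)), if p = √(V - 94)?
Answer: -3938 + 22*I*√77 ≈ -3938.0 + 193.05*I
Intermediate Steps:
V = 17 (V = -2 + (38*1)/2 = -2 + (½)*38 = -2 + 19 = 17)
Q(K) = 5 - 2*K*(19 + K) (Q(K) = 5 - (K + 19)*(K + K) = 5 - (19 + K)*2*K = 5 - 2*K*(19 + K))
p = I*√77 (p = √(17 - 94) = √(-77) = I*√77 ≈ 8.775*I)
22*(p + Q(4)) = 22*(I*√77 + (5 - 38*4 - 2*4²)) = 22*(I*√77 + (5 - 152 - 2*16)) = 22*(I*√77 + (5 - 152 - 32)) = 22*(I*√77 - 179) = 22*(-179 + I*√77) = -3938 + 22*I*√77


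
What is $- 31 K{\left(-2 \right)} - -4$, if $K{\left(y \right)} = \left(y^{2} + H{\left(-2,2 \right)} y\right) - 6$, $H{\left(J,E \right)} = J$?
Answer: $-58$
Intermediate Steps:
$K{\left(y \right)} = -6 + y^{2} - 2 y$ ($K{\left(y \right)} = \left(y^{2} - 2 y\right) - 6 = -6 + y^{2} - 2 y$)
$- 31 K{\left(-2 \right)} - -4 = - 31 \left(-6 + \left(-2\right)^{2} - -4\right) - -4 = - 31 \left(-6 + 4 + 4\right) + \left(-58 + 62\right) = \left(-31\right) 2 + 4 = -62 + 4 = -58$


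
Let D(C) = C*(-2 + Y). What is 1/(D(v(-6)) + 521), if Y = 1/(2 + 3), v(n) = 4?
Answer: 5/2569 ≈ 0.0019463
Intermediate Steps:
Y = ⅕ (Y = 1/5 = ⅕ ≈ 0.20000)
D(C) = -9*C/5 (D(C) = C*(-2 + ⅕) = C*(-9/5) = -9*C/5)
1/(D(v(-6)) + 521) = 1/(-9/5*4 + 521) = 1/(-36/5 + 521) = 1/(2569/5) = 5/2569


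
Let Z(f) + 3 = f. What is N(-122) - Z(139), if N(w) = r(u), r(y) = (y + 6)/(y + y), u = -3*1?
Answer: -273/2 ≈ -136.50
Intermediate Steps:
u = -3
r(y) = (6 + y)/(2*y) (r(y) = (6 + y)/((2*y)) = (6 + y)*(1/(2*y)) = (6 + y)/(2*y))
Z(f) = -3 + f
N(w) = -1/2 (N(w) = (1/2)*(6 - 3)/(-3) = (1/2)*(-1/3)*3 = -1/2)
N(-122) - Z(139) = -1/2 - (-3 + 139) = -1/2 - 1*136 = -1/2 - 136 = -273/2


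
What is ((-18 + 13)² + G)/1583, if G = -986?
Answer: -961/1583 ≈ -0.60707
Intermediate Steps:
((-18 + 13)² + G)/1583 = ((-18 + 13)² - 986)/1583 = ((-5)² - 986)*(1/1583) = (25 - 986)*(1/1583) = -961*1/1583 = -961/1583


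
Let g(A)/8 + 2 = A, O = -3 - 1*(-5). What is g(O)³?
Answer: 0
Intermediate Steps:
O = 2 (O = -3 + 5 = 2)
g(A) = -16 + 8*A
g(O)³ = (-16 + 8*2)³ = (-16 + 16)³ = 0³ = 0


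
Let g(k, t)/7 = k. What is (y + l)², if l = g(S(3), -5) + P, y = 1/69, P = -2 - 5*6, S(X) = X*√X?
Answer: 11169652/4761 - 30898*√3/23 ≈ 19.251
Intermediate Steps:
S(X) = X^(3/2)
P = -32 (P = -2 - 30 = -32)
y = 1/69 ≈ 0.014493
g(k, t) = 7*k
l = -32 + 21*√3 (l = 7*3^(3/2) - 32 = 7*(3*√3) - 32 = 21*√3 - 32 = -32 + 21*√3 ≈ 4.3731)
(y + l)² = (1/69 + (-32 + 21*√3))² = (-2207/69 + 21*√3)²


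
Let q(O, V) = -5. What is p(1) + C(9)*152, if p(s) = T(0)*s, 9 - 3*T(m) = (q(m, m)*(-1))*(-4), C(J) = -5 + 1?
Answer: -1795/3 ≈ -598.33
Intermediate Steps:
C(J) = -4
T(m) = 29/3 (T(m) = 3 - (-5*(-1))*(-4)/3 = 3 - 5*(-4)/3 = 3 - ⅓*(-20) = 3 + 20/3 = 29/3)
p(s) = 29*s/3
p(1) + C(9)*152 = (29/3)*1 - 4*152 = 29/3 - 608 = -1795/3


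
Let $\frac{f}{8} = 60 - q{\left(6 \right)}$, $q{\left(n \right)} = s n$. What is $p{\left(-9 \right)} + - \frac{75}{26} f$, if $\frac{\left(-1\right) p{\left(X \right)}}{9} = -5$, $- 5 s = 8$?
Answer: $- \frac{20295}{13} \approx -1561.2$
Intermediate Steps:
$s = - \frac{8}{5}$ ($s = \left(- \frac{1}{5}\right) 8 = - \frac{8}{5} \approx -1.6$)
$q{\left(n \right)} = - \frac{8 n}{5}$
$p{\left(X \right)} = 45$ ($p{\left(X \right)} = \left(-9\right) \left(-5\right) = 45$)
$f = \frac{2784}{5}$ ($f = 8 \left(60 - \left(- \frac{8}{5}\right) 6\right) = 8 \left(60 - - \frac{48}{5}\right) = 8 \left(60 + \frac{48}{5}\right) = 8 \cdot \frac{348}{5} = \frac{2784}{5} \approx 556.8$)
$p{\left(-9 \right)} + - \frac{75}{26} f = 45 + - \frac{75}{26} \cdot \frac{2784}{5} = 45 + \left(-75\right) \frac{1}{26} \cdot \frac{2784}{5} = 45 - \frac{20880}{13} = - \frac{20295}{13}$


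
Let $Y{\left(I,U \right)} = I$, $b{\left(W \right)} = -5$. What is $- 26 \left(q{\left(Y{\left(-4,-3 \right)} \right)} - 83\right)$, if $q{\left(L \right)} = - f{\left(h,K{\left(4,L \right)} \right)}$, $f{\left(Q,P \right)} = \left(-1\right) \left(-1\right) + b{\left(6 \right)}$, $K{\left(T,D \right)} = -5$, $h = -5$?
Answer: $2054$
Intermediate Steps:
$f{\left(Q,P \right)} = -4$ ($f{\left(Q,P \right)} = \left(-1\right) \left(-1\right) - 5 = 1 - 5 = -4$)
$q{\left(L \right)} = 4$ ($q{\left(L \right)} = \left(-1\right) \left(-4\right) = 4$)
$- 26 \left(q{\left(Y{\left(-4,-3 \right)} \right)} - 83\right) = - 26 \left(4 - 83\right) = \left(-26\right) \left(-79\right) = 2054$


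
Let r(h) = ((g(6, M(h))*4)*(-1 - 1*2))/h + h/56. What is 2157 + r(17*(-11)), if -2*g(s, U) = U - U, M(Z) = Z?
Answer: 120605/56 ≈ 2153.7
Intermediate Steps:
g(s, U) = 0 (g(s, U) = -(U - U)/2 = -½*0 = 0)
r(h) = h/56 (r(h) = ((0*4)*(-1 - 1*2))/h + h/56 = (0*(-1 - 2))/h + h*(1/56) = (0*(-3))/h + h/56 = 0/h + h/56 = 0 + h/56 = h/56)
2157 + r(17*(-11)) = 2157 + (17*(-11))/56 = 2157 + (1/56)*(-187) = 2157 - 187/56 = 120605/56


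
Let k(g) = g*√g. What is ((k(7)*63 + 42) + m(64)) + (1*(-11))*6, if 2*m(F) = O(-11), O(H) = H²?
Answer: 73/2 + 441*√7 ≈ 1203.3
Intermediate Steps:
m(F) = 121/2 (m(F) = (½)*(-11)² = (½)*121 = 121/2)
k(g) = g^(3/2)
((k(7)*63 + 42) + m(64)) + (1*(-11))*6 = ((7^(3/2)*63 + 42) + 121/2) + (1*(-11))*6 = (((7*√7)*63 + 42) + 121/2) - 11*6 = ((441*√7 + 42) + 121/2) - 66 = ((42 + 441*√7) + 121/2) - 66 = (205/2 + 441*√7) - 66 = 73/2 + 441*√7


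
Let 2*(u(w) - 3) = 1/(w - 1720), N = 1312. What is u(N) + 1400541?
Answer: 1142843903/816 ≈ 1.4005e+6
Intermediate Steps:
u(w) = 3 + 1/(2*(-1720 + w)) (u(w) = 3 + 1/(2*(w - 1720)) = 3 + 1/(2*(-1720 + w)))
u(N) + 1400541 = (-10319 + 6*1312)/(2*(-1720 + 1312)) + 1400541 = (1/2)*(-10319 + 7872)/(-408) + 1400541 = (1/2)*(-1/408)*(-2447) + 1400541 = 2447/816 + 1400541 = 1142843903/816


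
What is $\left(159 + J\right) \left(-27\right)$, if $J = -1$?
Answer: $-4266$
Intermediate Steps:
$\left(159 + J\right) \left(-27\right) = \left(159 - 1\right) \left(-27\right) = 158 \left(-27\right) = -4266$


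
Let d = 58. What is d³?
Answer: 195112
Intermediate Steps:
d³ = 58³ = 195112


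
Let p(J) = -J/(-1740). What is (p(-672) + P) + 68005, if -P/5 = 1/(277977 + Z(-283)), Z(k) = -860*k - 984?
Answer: 5131225908812/75454085 ≈ 68005.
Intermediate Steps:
Z(k) = -984 - 860*k
p(J) = J/1740 (p(J) = -J*(-1)/1740 = -(-1)*J/1740 = J/1740)
P = -5/520373 (P = -5/(277977 + (-984 - 860*(-283))) = -5/(277977 + (-984 + 243380)) = -5/(277977 + 242396) = -5/520373 ≈ -9.6085e-6)
(p(-672) + P) + 68005 = ((1/1740)*(-672) - 5/520373) + 68005 = (-56/145 - 5/520373) + 68005 = -29141613/75454085 + 68005 = 5131225908812/75454085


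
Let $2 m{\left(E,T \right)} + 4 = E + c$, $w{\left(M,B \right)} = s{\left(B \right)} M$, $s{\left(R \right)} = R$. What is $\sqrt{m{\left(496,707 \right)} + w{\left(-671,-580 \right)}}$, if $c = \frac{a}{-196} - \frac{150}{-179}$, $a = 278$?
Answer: $\frac{\sqrt{2445607476937}}{2506} \approx 624.04$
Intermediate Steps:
$c = - \frac{10181}{17542}$ ($c = \frac{278}{-196} - \frac{150}{-179} = 278 \left(- \frac{1}{196}\right) - - \frac{150}{179} = - \frac{139}{98} + \frac{150}{179} = - \frac{10181}{17542} \approx -0.58038$)
$w{\left(M,B \right)} = B M$
$m{\left(E,T \right)} = - \frac{80349}{35084} + \frac{E}{2}$ ($m{\left(E,T \right)} = -2 + \frac{E - \frac{10181}{17542}}{2} = -2 + \frac{- \frac{10181}{17542} + E}{2} = -2 + \left(- \frac{10181}{35084} + \frac{E}{2}\right) = - \frac{80349}{35084} + \frac{E}{2}$)
$\sqrt{m{\left(496,707 \right)} + w{\left(-671,-580 \right)}} = \sqrt{\left(- \frac{80349}{35084} + \frac{1}{2} \cdot 496\right) - -389180} = \sqrt{\left(- \frac{80349}{35084} + 248\right) + 389180} = \sqrt{\frac{8620483}{35084} + 389180} = \sqrt{\frac{13662611603}{35084}} = \frac{\sqrt{2445607476937}}{2506}$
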